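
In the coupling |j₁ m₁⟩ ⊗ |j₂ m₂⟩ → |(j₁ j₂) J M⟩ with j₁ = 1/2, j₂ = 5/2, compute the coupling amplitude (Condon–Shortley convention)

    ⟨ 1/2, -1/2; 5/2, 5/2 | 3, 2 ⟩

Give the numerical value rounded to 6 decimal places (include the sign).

triangle: 0!*1!*5!/7! = 120/5040
(j±m)!: 0!*1!*5!*0!*5!*1! = 14400
prefactor² = (2J+1)*Δ*N² = 2400
  k=0: +1/(0!*0!*1!*5!*0!*0!) = 1/120
Σ = 1/120  ⇒  CG² = 2400*1/120² = 1/6
CG = +√(1/6) = +0.408248

+0.408248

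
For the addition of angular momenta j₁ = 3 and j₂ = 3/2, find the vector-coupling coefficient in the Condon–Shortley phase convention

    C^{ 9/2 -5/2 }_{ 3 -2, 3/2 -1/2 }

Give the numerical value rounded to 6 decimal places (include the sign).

√[10·0!6!3!/10! · 1!5!1!2!2!7!] = √(28800)
  +(−1)^0/∏(0,0,5,1,1,2)! = 1/240  (running 1/240)
⟨..|..⟩ = √(28800)·(1/240) = +0.707107

+0.707107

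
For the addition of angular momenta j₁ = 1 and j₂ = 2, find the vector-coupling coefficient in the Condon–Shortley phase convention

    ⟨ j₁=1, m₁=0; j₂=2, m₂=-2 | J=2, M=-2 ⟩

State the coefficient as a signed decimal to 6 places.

√[5·1!1!3!/6! · 1!1!0!4!0!4!] = √(24)
  +(−1)^0/∏(0,1,1,0,0,3)! = 1/6  (running 1/6)
⟨..|..⟩ = √(24)·(1/6) = +0.816497

+0.816497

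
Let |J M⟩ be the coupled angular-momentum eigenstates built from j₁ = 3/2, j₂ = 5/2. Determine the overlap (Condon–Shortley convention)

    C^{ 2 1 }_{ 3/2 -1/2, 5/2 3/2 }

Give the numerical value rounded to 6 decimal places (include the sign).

triangle: 2!*1!*3!/7! = 12/5040
(j±m)!: 1!*2!*4!*1!*3!*1! = 288
prefactor² = (2J+1)*Δ*N² = 24/7
  k=1: −1/(1!*1!*1!*3!*0!*0!) = -1/6
  k=2: +1/(2!*0!*0!*2!*1!*1!) = 1/4
Σ = 1/12  ⇒  CG² = 24/7*1/12² = 1/42
CG = +√(1/42) = +0.154303

+0.154303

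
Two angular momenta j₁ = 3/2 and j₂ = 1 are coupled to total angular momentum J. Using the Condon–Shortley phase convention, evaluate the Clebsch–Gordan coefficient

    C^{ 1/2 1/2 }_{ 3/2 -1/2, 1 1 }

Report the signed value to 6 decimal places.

+0.408248  (= +√(1/6))

√[2·2!1!0!/4! · 1!2!2!0!1!0!] = √(2/3)
  +(−1)^2/∏(2,0,0,0,1,0)! = 1/2  (running 1/2)
⟨..|..⟩ = √(2/3)·(1/2) = +0.408248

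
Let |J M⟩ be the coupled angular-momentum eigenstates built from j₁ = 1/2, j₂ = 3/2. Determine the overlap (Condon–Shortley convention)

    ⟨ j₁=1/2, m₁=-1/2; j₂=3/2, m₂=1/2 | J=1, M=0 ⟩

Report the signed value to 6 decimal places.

-0.707107

j₁+j₂−J=1  J+j₁−j₂=0  J−j₁+j₂=2  j₁+j₂+J+1=4
(j₁±m₁, j₂±m₂, J±M) = (0,1,2,1,1,1)
P² = 1/2
sum k=1..1:
  [1] −1/1 = -1
S = -1
C² = P²·S² = 1/2 ; C = -0.707107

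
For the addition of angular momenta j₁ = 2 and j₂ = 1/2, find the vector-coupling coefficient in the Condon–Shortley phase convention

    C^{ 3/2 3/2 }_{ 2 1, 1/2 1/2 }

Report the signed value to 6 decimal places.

-0.447214

√[4·1!3!0!/5! · 3!1!1!0!3!0!] = √(36/5)
  +(−1)^1/∏(1,0,0,0,3,0)! = -1/6  (running -1/6)
⟨..|..⟩ = √(36/5)·(-1/6) = -0.447214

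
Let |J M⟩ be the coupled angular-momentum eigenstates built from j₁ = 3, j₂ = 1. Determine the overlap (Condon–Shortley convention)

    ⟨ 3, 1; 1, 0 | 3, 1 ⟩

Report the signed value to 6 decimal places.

+0.288675  (= +√(1/12))

√[7·1!5!1!/8! · 4!2!1!1!4!2!] = √(48)
  +(−1)^0/∏(0,1,2,1,3,0)! = 1/12  (running 1/12)
  +(−1)^1/∏(1,0,1,0,4,1)! = -1/24  (running 1/24)
⟨..|..⟩ = √(48)·(1/24) = +0.288675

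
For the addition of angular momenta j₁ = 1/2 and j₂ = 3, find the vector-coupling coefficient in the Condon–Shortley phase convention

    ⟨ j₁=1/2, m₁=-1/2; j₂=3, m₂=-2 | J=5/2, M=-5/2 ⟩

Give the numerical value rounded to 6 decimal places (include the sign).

-0.377964  (= −√(1/7))

j₁+j₂−J=1  J+j₁−j₂=0  J−j₁+j₂=5  j₁+j₂+J+1=7
(j₁±m₁, j₂±m₂, J±M) = (0,1,1,5,0,5)
P² = 14400/7
sum k=1..1:
  [1] −1/120 = -1/120
S = -1/120
C² = P²·S² = 1/7 ; C = -0.377964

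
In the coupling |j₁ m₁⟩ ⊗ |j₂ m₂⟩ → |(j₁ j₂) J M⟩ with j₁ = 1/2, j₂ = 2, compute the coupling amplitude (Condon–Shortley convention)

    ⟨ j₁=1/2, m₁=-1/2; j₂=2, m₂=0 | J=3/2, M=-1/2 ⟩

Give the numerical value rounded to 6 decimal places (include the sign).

−√(2/5) ≈ -0.632456

j₁+j₂−J=1  J+j₁−j₂=0  J−j₁+j₂=3  j₁+j₂+J+1=5
(j₁±m₁, j₂±m₂, J±M) = (0,1,2,2,1,2)
P² = 8/5
sum k=1..1:
  [1] −1/2 = -1/2
S = -1/2
C² = P²·S² = 2/5 ; C = -0.632456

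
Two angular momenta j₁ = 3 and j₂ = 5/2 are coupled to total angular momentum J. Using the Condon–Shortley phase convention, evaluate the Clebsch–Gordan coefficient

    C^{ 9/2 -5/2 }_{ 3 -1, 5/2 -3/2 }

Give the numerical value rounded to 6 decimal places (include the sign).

+√(10/99) = +0.317821

triangle: 1!×5!×4!/11! = 2880/39916800
(j±m)!: 2!×4!×1!×4!×2!×7! = 11612160
prefactor² = (2J+1)×Δ×N² = 92160/11
  k=0: +1/(0!×1!×4!×1!×1!×3!) = 1/144
  k=1: −1/(1!×0!×3!×0!×2!×4!) = -1/288
Σ = 1/288  ⇒  CG² = 92160/11×1/288² = 10/99
CG = +√(10/99) = +0.317821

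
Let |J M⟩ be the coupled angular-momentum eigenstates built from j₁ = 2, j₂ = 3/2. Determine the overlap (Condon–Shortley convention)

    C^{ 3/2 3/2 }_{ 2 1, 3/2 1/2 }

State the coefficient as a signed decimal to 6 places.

-0.632456  (= −√(2/5))

triangle: 2!×2!×1!/6! = 4/720
(j±m)!: 3!×1!×2!×1!×3!×0! = 72
prefactor² = (2J+1)×Δ×N² = 8/5
  k=1: −1/(1!×1!×0!×1!×2!×0!) = -1/2
Σ = -1/2  ⇒  CG² = 8/5×(-1/2)² = 2/5
CG = −√(2/5) = -0.632456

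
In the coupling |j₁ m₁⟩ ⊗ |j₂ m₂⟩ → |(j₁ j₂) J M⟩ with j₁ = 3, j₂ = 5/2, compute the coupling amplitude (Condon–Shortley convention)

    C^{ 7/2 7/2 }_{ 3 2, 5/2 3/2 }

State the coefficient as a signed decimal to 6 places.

j₁+j₂−J=2  J+j₁−j₂=4  J−j₁+j₂=3  j₁+j₂+J+1=10
(j₁±m₁, j₂±m₂, J±M) = (5,1,4,1,7,0)
P² = 9216
sum k=1..1:
  [1] −1/144 = -1/144
S = -1/144
C² = P²·S² = 4/9 ; C = -0.666667

−√(4/9) = -0.666667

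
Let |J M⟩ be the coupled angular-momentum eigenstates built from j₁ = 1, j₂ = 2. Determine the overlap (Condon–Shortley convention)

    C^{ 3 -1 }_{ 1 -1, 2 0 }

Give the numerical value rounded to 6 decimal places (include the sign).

√[7·0!2!4!/7! · 0!2!2!2!2!4!] = √(128/5)
  +(−1)^0/∏(0,0,2,2,0,2)! = 1/8  (running 1/8)
⟨..|..⟩ = √(128/5)·(1/8) = +0.632456

+√(2/5) = +0.632456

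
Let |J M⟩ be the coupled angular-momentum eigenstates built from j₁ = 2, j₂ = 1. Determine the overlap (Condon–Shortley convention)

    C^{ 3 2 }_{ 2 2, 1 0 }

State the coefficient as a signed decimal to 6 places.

√[7·0!4!2!/7! · 4!0!1!1!5!1!] = √(192)
  +(−1)^0/∏(0,0,0,1,4,1)! = 1/24  (running 1/24)
⟨..|..⟩ = √(192)·(1/24) = +0.577350

+√(1/3) = +0.577350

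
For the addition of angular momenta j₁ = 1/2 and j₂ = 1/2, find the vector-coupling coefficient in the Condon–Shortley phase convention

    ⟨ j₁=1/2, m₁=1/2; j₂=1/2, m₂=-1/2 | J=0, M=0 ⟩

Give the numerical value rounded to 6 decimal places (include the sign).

+0.707107  (= +√(1/2))

triangle: 1!·0!·0!/2! = 1/2
(j±m)!: 1!·0!·0!·1!·0!·0! = 1
prefactor² = (2J+1)·Δ·N² = 1/2
  k=0: +1/(0!·1!·0!·0!·0!·0!) = 1
Σ = 1  ⇒  CG² = 1/2·1² = 1/2
CG = +√(1/2) = +0.707107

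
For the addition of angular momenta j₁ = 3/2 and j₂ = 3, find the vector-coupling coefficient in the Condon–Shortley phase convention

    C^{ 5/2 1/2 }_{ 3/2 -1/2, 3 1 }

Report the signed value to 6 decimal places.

triangle: 2!*1!*4!/8! = 48/40320
(j±m)!: 1!*2!*4!*2!*3!*2! = 1152
prefactor² = (2J+1)*Δ*N² = 288/35
  k=1: −1/(1!*1!*1!*3!*0!*1!) = -1/6
  k=2: +1/(2!*0!*0!*2!*1!*2!) = 1/8
Σ = -1/24  ⇒  CG² = 288/35*(-1/24)² = 1/70
CG = −√(1/70) = -0.119523

−√(1/70) ≈ -0.119523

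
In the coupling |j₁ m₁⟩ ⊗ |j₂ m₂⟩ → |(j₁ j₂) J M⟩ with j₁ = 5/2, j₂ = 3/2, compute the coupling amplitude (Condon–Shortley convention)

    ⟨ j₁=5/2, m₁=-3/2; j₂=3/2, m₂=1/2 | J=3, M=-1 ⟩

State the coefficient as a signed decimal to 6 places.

-0.639010  (= −√(49/120))

j₁+j₂−J=1  J+j₁−j₂=4  J−j₁+j₂=2  j₁+j₂+J+1=8
(j₁±m₁, j₂±m₂, J±M) = (1,4,2,1,2,4)
P² = 96/5
sum k=0..1:
  [0] +1/48 = 1/48
  [1] −1/6 = -1/6
S = -7/48
C² = P²·S² = 49/120 ; C = -0.639010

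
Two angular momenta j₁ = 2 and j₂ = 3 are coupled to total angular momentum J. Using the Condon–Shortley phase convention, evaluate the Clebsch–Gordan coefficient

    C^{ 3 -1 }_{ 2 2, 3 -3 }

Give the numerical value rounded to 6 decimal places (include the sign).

triangle: 2!·2!·4!/9! = 96/362880
(j±m)!: 4!·0!·0!·6!·2!·4! = 829440
prefactor² = (2J+1)·Δ·N² = 1536
  k=0: +1/(0!·2!·0!·0!·2!·4!) = 1/96
Σ = 1/96  ⇒  CG² = 1536·1/96² = 1/6
CG = +√(1/6) = +0.408248

+√(1/6) = +0.408248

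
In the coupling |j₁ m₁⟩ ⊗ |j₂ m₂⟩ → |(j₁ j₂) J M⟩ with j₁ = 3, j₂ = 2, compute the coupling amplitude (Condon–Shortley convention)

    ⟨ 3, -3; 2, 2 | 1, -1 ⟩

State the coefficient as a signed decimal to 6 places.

+0.654654

triangle: 4!·2!·0!/7! = 48/5040
(j±m)!: 0!·6!·4!·0!·0!·2! = 34560
prefactor² = (2J+1)·Δ·N² = 6912/7
  k=4: +1/(4!·0!·2!·0!·0!·0!) = 1/48
Σ = 1/48  ⇒  CG² = 6912/7·1/48² = 3/7
CG = +√(3/7) = +0.654654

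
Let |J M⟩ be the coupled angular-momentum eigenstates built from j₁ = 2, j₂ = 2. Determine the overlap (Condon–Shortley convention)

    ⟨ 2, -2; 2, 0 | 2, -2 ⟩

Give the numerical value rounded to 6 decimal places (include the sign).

√[5·2!2!2!/7! · 0!4!2!2!0!4!] = √(128/7)
  +(−1)^2/∏(2,0,2,0,0,2)! = 1/8  (running 1/8)
⟨..|..⟩ = √(128/7)·(1/8) = +0.534522

+√(2/7) ≈ +0.534522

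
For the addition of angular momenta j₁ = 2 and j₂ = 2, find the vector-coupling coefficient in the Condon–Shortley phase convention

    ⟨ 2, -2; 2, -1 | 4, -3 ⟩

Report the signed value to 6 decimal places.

j₁+j₂−J=0  J+j₁−j₂=4  J−j₁+j₂=4  j₁+j₂+J+1=9
(j₁±m₁, j₂±m₂, J±M) = (0,4,1,3,1,7)
P² = 10368
sum k=0..0:
  [0] +1/144 = 1/144
S = 1/144
C² = P²·S² = 1/2 ; C = +0.707107

+√(1/2) = +0.707107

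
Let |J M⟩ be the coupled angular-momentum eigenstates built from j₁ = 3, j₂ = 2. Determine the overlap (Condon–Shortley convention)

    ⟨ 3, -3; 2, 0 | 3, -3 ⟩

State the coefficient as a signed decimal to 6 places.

√[7·2!4!2!/9! · 0!6!2!2!0!6!] = √(3840)
  +(−1)^2/∏(2,0,4,0,0,2)! = 1/96  (running 1/96)
⟨..|..⟩ = √(3840)·(1/96) = +0.645497

+√(5/12) ≈ +0.645497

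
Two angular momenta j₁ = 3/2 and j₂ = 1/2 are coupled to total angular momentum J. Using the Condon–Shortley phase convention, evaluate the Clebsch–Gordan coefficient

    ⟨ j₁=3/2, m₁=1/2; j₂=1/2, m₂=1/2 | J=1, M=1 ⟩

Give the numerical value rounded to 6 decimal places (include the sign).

-0.500000  (= −√(1/4))

√[3·1!2!0!/4! · 2!1!1!0!2!0!] = √(1)
  +(−1)^1/∏(1,0,0,0,2,0)! = -1/2  (running -1/2)
⟨..|..⟩ = √(1)·(-1/2) = -0.500000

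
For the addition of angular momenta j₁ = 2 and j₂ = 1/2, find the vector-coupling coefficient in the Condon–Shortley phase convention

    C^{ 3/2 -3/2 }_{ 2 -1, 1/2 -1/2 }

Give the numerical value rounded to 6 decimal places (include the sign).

+0.447214  (= +√(1/5))

j₁+j₂−J=1  J+j₁−j₂=3  J−j₁+j₂=0  j₁+j₂+J+1=5
(j₁±m₁, j₂±m₂, J±M) = (1,3,0,1,0,3)
P² = 36/5
sum k=0..0:
  [0] +1/6 = 1/6
S = 1/6
C² = P²·S² = 1/5 ; C = +0.447214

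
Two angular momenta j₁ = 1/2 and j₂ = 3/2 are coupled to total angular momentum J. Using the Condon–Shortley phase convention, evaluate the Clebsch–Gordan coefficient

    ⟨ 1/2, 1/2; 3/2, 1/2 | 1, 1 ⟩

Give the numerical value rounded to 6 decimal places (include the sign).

+0.500000  (= +√(1/4))

triangle: 1!*0!*2!/4! = 2/24
(j±m)!: 1!*0!*2!*1!*2!*0! = 4
prefactor² = (2J+1)*Δ*N² = 1
  k=0: +1/(0!*1!*0!*2!*0!*0!) = 1/2
Σ = 1/2  ⇒  CG² = 1*1/2² = 1/4
CG = +√(1/4) = +0.500000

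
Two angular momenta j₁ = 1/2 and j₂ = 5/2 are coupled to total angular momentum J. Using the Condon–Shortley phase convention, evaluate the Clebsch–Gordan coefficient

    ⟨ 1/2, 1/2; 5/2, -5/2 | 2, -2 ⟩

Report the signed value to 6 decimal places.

√[5·1!0!4!/6! · 1!0!0!5!0!4!] = √(480)
  +(−1)^0/∏(0,1,0,0,0,4)! = 1/24  (running 1/24)
⟨..|..⟩ = √(480)·(1/24) = +0.912871

+0.912871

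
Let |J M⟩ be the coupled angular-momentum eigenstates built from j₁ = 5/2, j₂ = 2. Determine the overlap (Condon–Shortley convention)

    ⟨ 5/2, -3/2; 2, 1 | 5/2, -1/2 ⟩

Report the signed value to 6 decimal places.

triangle: 2!·3!·2!/8! = 24/40320
(j±m)!: 1!·4!·3!·1!·2!·3! = 1728
prefactor² = (2J+1)·Δ·N² = 216/35
  k=1: −1/(1!·1!·3!·2!·0!·0!) = -1/12
  k=2: +1/(2!·0!·2!·1!·1!·1!) = 1/4
Σ = 1/6  ⇒  CG² = 216/35·1/6² = 6/35
CG = +√(6/35) = +0.414039

+0.414039  (= +√(6/35))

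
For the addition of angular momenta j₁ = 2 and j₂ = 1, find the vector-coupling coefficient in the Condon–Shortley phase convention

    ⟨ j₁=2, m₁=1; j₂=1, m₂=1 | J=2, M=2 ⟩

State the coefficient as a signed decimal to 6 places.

-0.577350  (= −√(1/3))

triangle: 1!·3!·1!/6! = 6/720
(j±m)!: 3!·1!·2!·0!·4!·0! = 288
prefactor² = (2J+1)·Δ·N² = 12
  k=1: −1/(1!·0!·0!·1!·3!·0!) = -1/6
Σ = -1/6  ⇒  CG² = 12·(-1/6)² = 1/3
CG = −√(1/3) = -0.577350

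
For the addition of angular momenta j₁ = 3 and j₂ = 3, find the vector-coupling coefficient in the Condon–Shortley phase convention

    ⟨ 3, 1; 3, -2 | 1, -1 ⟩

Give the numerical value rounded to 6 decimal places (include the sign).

√[3·5!1!1!/8! · 4!2!1!5!0!2!] = √(720/7)
  +(−1)^1/∏(1,4,1,0,0,1)! = -1/24  (running -1/24)
⟨..|..⟩ = √(720/7)·(-1/24) = -0.422577

-0.422577  (= −√(5/28))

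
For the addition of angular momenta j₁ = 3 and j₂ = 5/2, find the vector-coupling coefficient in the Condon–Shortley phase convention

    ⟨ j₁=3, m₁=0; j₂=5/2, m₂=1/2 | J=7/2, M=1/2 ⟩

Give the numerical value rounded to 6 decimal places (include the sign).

−√(4/21) ≈ -0.436436

√[8·2!4!3!/10! · 3!3!3!2!4!3!] = √(6912/175)
  +(−1)^0/∏(0,2,3,3,1,0)! = 1/72  (running 1/72)
  +(−1)^1/∏(1,1,2,2,2,1)! = -1/8  (running -1/9)
  +(−1)^2/∏(2,0,1,1,3,2)! = 1/24  (running -5/72)
⟨..|..⟩ = √(6912/175)·(-5/72) = -0.436436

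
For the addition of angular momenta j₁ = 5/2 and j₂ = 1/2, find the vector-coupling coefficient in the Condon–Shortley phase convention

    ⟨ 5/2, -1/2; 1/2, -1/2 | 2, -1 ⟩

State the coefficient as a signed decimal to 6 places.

+0.577350  (= +√(1/3))

j₁+j₂−J=1  J+j₁−j₂=4  J−j₁+j₂=0  j₁+j₂+J+1=6
(j₁±m₁, j₂±m₂, J±M) = (2,3,0,1,1,3)
P² = 12
sum k=0..0:
  [0] +1/6 = 1/6
S = 1/6
C² = P²·S² = 1/3 ; C = +0.577350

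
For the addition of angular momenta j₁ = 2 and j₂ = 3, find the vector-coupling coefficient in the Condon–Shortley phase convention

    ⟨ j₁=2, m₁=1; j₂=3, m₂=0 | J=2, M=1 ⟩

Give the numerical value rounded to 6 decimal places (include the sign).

-0.534522  (= −√(2/7))

√[5·3!1!3!/8! · 3!1!3!3!3!1!] = √(81/14)
  +(−1)^0/∏(0,3,1,3,0,0)! = 1/36  (running 1/36)
  +(−1)^1/∏(1,2,0,2,1,1)! = -1/4  (running -2/9)
⟨..|..⟩ = √(81/14)·(-2/9) = -0.534522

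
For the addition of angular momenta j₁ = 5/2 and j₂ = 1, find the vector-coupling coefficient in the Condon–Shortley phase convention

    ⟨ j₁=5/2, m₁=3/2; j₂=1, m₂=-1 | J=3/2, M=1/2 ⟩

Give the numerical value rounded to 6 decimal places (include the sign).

triangle: 2!×3!×0!/6! = 12/720
(j±m)!: 4!×1!×0!×2!×2!×1! = 96
prefactor² = (2J+1)×Δ×N² = 32/5
  k=0: +1/(0!×2!×1!×0!×2!×0!) = 1/4
Σ = 1/4  ⇒  CG² = 32/5×1/4² = 2/5
CG = +√(2/5) = +0.632456

+√(2/5) ≈ +0.632456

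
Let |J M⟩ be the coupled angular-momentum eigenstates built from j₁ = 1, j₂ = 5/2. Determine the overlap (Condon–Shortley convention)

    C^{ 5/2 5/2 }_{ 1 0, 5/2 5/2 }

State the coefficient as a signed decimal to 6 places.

−√(5/7) = -0.845154

√[6·1!1!4!/7! · 1!1!5!0!5!0!] = √(2880/7)
  +(−1)^1/∏(1,0,0,4,1,0)! = -1/24  (running -1/24)
⟨..|..⟩ = √(2880/7)·(-1/24) = -0.845154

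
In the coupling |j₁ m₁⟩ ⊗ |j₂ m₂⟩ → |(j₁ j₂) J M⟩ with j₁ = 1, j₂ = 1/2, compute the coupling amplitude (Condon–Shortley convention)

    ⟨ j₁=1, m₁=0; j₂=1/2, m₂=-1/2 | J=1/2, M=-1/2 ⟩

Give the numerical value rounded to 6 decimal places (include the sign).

+√(1/3) = +0.577350

j₁+j₂−J=1  J+j₁−j₂=1  J−j₁+j₂=0  j₁+j₂+J+1=3
(j₁±m₁, j₂±m₂, J±M) = (1,1,0,1,0,1)
P² = 1/3
sum k=0..0:
  [0] +1/1 = 1
S = 1
C² = P²·S² = 1/3 ; C = +0.577350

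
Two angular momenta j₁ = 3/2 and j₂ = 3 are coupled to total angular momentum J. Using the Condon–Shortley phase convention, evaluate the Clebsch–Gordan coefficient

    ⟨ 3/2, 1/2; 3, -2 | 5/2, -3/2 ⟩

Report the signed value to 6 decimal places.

triangle: 2!·1!·4!/8! = 48/40320
(j±m)!: 2!·1!·1!·5!·1!·4! = 5760
prefactor² = (2J+1)·Δ·N² = 288/7
  k=0: +1/(0!·2!·1!·1!·0!·3!) = 1/12
  k=1: −1/(1!·1!·0!·0!·1!·4!) = -1/24
Σ = 1/24  ⇒  CG² = 288/7·1/24² = 1/14
CG = +√(1/14) = +0.267261

+0.267261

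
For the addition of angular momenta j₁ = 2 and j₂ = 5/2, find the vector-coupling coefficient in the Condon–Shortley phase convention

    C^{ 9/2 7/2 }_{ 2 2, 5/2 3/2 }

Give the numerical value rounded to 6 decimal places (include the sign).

+0.745356

√[10·0!4!5!/10! · 4!0!4!1!8!1!] = √(184320)
  +(−1)^0/∏(0,0,0,4,4,1)! = 1/576  (running 1/576)
⟨..|..⟩ = √(184320)·(1/576) = +0.745356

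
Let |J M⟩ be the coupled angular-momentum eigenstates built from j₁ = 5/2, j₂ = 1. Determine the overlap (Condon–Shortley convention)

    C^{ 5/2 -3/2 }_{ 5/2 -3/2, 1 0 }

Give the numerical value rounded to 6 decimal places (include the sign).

√[6·1!4!1!/7! · 1!4!1!1!1!4!] = √(576/35)
  +(−1)^0/∏(0,1,4,1,0,0)! = 1/24  (running 1/24)
  +(−1)^1/∏(1,0,3,0,1,1)! = -1/6  (running -1/8)
⟨..|..⟩ = √(576/35)·(-1/8) = -0.507093

-0.507093  (= −√(9/35))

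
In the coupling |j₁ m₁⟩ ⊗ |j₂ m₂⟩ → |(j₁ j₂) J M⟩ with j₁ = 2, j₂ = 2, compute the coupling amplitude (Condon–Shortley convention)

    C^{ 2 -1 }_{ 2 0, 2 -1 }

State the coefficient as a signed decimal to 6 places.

-0.267261

√[5·2!2!2!/7! · 2!2!1!3!1!3!] = √(8/7)
  +(−1)^0/∏(0,2,2,1,0,1)! = 1/4  (running 1/4)
  +(−1)^1/∏(1,1,1,0,1,2)! = -1/2  (running -1/4)
⟨..|..⟩ = √(8/7)·(-1/4) = -0.267261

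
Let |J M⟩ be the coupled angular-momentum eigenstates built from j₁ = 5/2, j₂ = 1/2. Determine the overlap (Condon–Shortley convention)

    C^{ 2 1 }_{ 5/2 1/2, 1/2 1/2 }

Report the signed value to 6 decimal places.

j₁+j₂−J=1  J+j₁−j₂=4  J−j₁+j₂=0  j₁+j₂+J+1=6
(j₁±m₁, j₂±m₂, J±M) = (3,2,1,0,3,1)
P² = 12
sum k=1..1:
  [1] −1/6 = -1/6
S = -1/6
C² = P²·S² = 1/3 ; C = -0.577350

−√(1/3) = -0.577350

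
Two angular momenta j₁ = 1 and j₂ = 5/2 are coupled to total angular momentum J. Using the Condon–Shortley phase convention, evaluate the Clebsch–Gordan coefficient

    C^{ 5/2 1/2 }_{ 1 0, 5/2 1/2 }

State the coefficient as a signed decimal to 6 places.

triangle: 1!×1!×4!/7! = 24/5040
(j±m)!: 1!×1!×3!×2!×3!×2! = 144
prefactor² = (2J+1)×Δ×N² = 144/35
  k=0: +1/(0!×1!×1!×3!×0!×1!) = 1/6
  k=1: −1/(1!×0!×0!×2!×1!×2!) = -1/4
Σ = -1/12  ⇒  CG² = 144/35×(-1/12)² = 1/35
CG = −√(1/35) = -0.169031

−√(1/35) = -0.169031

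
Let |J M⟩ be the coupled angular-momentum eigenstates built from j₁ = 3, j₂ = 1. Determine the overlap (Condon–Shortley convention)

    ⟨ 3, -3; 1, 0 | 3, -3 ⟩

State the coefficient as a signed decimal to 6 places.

triangle: 1!*5!*1!/8! = 120/40320
(j±m)!: 0!*6!*1!*1!*0!*6! = 518400
prefactor² = (2J+1)*Δ*N² = 10800
  k=1: −1/(1!*0!*5!*0!*0!*1!) = -1/120
Σ = -1/120  ⇒  CG² = 10800*(-1/120)² = 3/4
CG = −√(3/4) = -0.866025

−√(3/4) ≈ -0.866025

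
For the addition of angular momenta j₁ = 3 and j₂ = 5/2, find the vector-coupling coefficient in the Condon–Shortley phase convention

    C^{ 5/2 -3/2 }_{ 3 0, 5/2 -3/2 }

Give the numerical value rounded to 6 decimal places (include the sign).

j₁+j₂−J=3  J+j₁−j₂=3  J−j₁+j₂=2  j₁+j₂+J+1=9
(j₁±m₁, j₂±m₂, J±M) = (3,3,1,4,1,4)
P² = 864/35
sum k=0..1:
  [0] +1/36 = 1/36
  [1] −1/8 = -1/8
S = -7/72
C² = P²·S² = 7/30 ; C = -0.483046

−√(7/30) ≈ -0.483046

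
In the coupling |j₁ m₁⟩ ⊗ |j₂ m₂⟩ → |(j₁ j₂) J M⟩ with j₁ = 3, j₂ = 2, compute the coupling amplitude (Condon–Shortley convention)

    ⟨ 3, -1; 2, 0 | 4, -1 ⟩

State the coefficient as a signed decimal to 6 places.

triangle: 1!·5!·3!/10! = 720/3628800
(j±m)!: 2!·4!·2!·2!·3!·5! = 138240
prefactor² = (2J+1)·Δ·N² = 1728/7
  k=0: +1/(0!·1!·4!·2!·1!·1!) = 1/48
  k=1: −1/(1!·0!·3!·1!·2!·2!) = -1/24
Σ = -1/48  ⇒  CG² = 1728/7·(-1/48)² = 3/28
CG = −√(3/28) = -0.327327

-0.327327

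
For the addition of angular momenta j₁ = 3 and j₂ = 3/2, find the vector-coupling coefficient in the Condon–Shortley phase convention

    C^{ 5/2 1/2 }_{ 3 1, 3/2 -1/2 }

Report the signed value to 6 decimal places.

√[6·2!4!1!/8! · 4!2!1!2!3!2!] = √(288/35)
  +(−1)^0/∏(0,2,2,1,2,0)! = 1/8  (running 1/8)
  +(−1)^1/∏(1,1,1,0,3,1)! = -1/6  (running -1/24)
⟨..|..⟩ = √(288/35)·(-1/24) = -0.119523

-0.119523  (= −√(1/70))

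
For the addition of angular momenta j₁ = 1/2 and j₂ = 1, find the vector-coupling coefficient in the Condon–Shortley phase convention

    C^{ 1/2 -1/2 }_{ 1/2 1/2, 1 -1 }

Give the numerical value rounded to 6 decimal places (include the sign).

+√(2/3) ≈ +0.816497

j₁+j₂−J=1  J+j₁−j₂=0  J−j₁+j₂=1  j₁+j₂+J+1=3
(j₁±m₁, j₂±m₂, J±M) = (1,0,0,2,0,1)
P² = 2/3
sum k=0..0:
  [0] +1/1 = 1
S = 1
C² = P²·S² = 2/3 ; C = +0.816497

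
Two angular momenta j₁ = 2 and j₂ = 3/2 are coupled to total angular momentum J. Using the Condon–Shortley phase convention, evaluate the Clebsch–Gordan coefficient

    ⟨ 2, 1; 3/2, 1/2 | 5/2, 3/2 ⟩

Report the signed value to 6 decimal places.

+√(1/35) ≈ +0.169031

triangle: 1!*3!*2!/7! = 12/5040
(j±m)!: 3!*1!*2!*1!*4!*1! = 288
prefactor² = (2J+1)*Δ*N² = 144/35
  k=0: +1/(0!*1!*1!*2!*2!*0!) = 1/4
  k=1: −1/(1!*0!*0!*1!*3!*1!) = -1/6
Σ = 1/12  ⇒  CG² = 144/35*1/12² = 1/35
CG = +√(1/35) = +0.169031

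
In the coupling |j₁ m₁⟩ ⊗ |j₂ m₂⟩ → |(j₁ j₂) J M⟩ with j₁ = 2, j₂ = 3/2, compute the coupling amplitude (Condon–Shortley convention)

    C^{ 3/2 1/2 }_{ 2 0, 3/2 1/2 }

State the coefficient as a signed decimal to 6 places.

−√(1/5) ≈ -0.447214

√[4·2!2!1!/6! · 2!2!2!1!2!1!] = √(16/45)
  +(−1)^1/∏(1,1,1,1,1,0)! = -1  (running -1)
  +(−1)^2/∏(2,0,0,0,2,1)! = 1/4  (running -3/4)
⟨..|..⟩ = √(16/45)·(-3/4) = -0.447214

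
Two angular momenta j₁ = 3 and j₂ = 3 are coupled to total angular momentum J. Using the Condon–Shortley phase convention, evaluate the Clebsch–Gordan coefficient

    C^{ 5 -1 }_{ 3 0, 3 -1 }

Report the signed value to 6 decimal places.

+0.345033

triangle: 1!*5!*5!/12! = 14400/479001600
(j±m)!: 3!*3!*2!*4!*4!*6! = 29859840
prefactor² = (2J+1)*Δ*N² = 69120/7
  k=0: +1/(0!*1!*3!*2!*2!*3!) = 1/144
  k=1: −1/(1!*0!*2!*1!*3!*4!) = -1/288
Σ = 1/288  ⇒  CG² = 69120/7*1/288² = 5/42
CG = +√(5/42) = +0.345033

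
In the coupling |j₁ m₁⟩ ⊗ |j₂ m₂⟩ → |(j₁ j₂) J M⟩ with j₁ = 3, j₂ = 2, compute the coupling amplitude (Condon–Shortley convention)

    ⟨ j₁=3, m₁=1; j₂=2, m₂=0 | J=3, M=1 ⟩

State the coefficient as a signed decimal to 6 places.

√[7·2!4!2!/9! · 4!2!2!2!4!2!] = √(256/15)
  +(−1)^0/∏(0,2,2,2,2,0)! = 1/16  (running 1/16)
  +(−1)^1/∏(1,1,1,1,3,1)! = -1/6  (running -5/48)
  +(−1)^2/∏(2,0,0,0,4,2)! = 1/96  (running -3/32)
⟨..|..⟩ = √(256/15)·(-3/32) = -0.387298

−√(3/20) = -0.387298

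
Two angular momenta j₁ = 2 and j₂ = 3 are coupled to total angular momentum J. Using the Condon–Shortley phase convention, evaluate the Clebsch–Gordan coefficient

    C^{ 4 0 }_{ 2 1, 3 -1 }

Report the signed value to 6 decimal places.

√[9·1!3!5!/10! · 3!1!2!4!4!4!] = √(10368/35)
  +(−1)^0/∏(0,1,1,2,2,3)! = 1/24  (running 1/24)
  +(−1)^1/∏(1,0,0,1,3,4)! = -1/144  (running 5/144)
⟨..|..⟩ = √(10368/35)·(5/144) = +0.597614

+0.597614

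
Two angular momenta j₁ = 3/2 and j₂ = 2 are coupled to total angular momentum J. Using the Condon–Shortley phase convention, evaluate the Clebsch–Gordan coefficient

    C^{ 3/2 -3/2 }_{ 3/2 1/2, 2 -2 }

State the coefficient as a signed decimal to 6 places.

+0.632456  (= +√(2/5))

triangle: 2!×1!×2!/6! = 4/720
(j±m)!: 2!×1!×0!×4!×0!×3! = 288
prefactor² = (2J+1)×Δ×N² = 32/5
  k=0: +1/(0!×2!×1!×0!×0!×2!) = 1/4
Σ = 1/4  ⇒  CG² = 32/5×1/4² = 2/5
CG = +√(2/5) = +0.632456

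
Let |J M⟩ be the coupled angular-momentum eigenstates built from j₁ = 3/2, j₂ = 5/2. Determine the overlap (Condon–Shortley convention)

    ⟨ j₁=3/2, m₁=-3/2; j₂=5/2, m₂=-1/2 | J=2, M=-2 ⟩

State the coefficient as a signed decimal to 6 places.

+0.377964  (= +√(1/7))

triangle: 2!·1!·3!/7! = 12/5040
(j±m)!: 0!·3!·2!·3!·0!·4! = 1728
prefactor² = (2J+1)·Δ·N² = 144/7
  k=2: +1/(2!·0!·1!·0!·0!·3!) = 1/12
Σ = 1/12  ⇒  CG² = 144/7·1/12² = 1/7
CG = +√(1/7) = +0.377964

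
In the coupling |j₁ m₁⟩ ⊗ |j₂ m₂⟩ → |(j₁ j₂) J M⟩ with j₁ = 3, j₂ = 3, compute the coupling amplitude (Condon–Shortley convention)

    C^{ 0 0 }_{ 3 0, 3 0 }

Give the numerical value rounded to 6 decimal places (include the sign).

triangle: 6!*0!*0!/7! = 720/5040
(j±m)!: 3!*3!*3!*3!*0!*0! = 1296
prefactor² = (2J+1)*Δ*N² = 1296/7
  k=3: −1/(3!*3!*0!*0!*0!*0!) = -1/36
Σ = -1/36  ⇒  CG² = 1296/7*(-1/36)² = 1/7
CG = −√(1/7) = -0.377964

−√(1/7) ≈ -0.377964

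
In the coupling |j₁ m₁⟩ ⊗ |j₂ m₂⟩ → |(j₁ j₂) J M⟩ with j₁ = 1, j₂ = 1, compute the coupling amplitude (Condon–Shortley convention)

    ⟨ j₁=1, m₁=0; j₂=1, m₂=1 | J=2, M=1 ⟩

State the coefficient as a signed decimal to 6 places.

triangle: 0!*2!*2!/5! = 4/120
(j±m)!: 1!*1!*2!*0!*3!*1! = 12
prefactor² = (2J+1)*Δ*N² = 2
  k=0: +1/(0!*0!*1!*2!*1!*0!) = 1/2
Σ = 1/2  ⇒  CG² = 2*1/2² = 1/2
CG = +√(1/2) = +0.707107

+√(1/2) = +0.707107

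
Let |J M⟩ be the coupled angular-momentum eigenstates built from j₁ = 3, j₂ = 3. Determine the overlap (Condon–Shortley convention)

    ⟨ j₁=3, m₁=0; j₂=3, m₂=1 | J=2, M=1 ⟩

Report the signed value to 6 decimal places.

triangle: 4!*2!*2!/9! = 96/362880
(j±m)!: 3!*3!*4!*2!*3!*1! = 10368
prefactor² = (2J+1)*Δ*N² = 96/7
  k=2: +1/(2!*2!*1!*2!*1!*0!) = 1/8
  k=3: −1/(3!*1!*0!*1!*2!*1!) = -1/12
Σ = 1/24  ⇒  CG² = 96/7*1/24² = 1/42
CG = +√(1/42) = +0.154303

+0.154303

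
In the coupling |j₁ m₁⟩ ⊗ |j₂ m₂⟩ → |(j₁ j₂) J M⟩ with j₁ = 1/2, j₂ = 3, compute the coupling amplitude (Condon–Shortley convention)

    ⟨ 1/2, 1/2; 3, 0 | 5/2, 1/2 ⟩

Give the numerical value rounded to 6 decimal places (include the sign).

triangle: 1!*0!*5!/7! = 120/5040
(j±m)!: 1!*0!*3!*3!*3!*2! = 432
prefactor² = (2J+1)*Δ*N² = 432/7
  k=0: +1/(0!*1!*0!*3!*0!*2!) = 1/12
Σ = 1/12  ⇒  CG² = 432/7*1/12² = 3/7
CG = +√(3/7) = +0.654654

+√(3/7) = +0.654654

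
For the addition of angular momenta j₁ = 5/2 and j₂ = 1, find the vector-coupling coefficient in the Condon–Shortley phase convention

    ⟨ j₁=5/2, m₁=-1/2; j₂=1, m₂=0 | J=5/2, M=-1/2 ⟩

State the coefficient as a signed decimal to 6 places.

-0.169031  (= −√(1/35))

j₁+j₂−J=1  J+j₁−j₂=4  J−j₁+j₂=1  j₁+j₂+J+1=7
(j₁±m₁, j₂±m₂, J±M) = (2,3,1,1,2,3)
P² = 144/35
sum k=0..1:
  [0] +1/6 = 1/6
  [1] −1/4 = -1/4
S = -1/12
C² = P²·S² = 1/35 ; C = -0.169031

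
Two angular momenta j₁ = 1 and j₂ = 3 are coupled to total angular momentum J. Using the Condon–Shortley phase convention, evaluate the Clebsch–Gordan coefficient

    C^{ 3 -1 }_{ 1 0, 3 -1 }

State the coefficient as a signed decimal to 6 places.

j₁+j₂−J=1  J+j₁−j₂=1  J−j₁+j₂=5  j₁+j₂+J+1=8
(j₁±m₁, j₂±m₂, J±M) = (1,1,2,4,2,4)
P² = 48
sum k=0..1:
  [0] +1/12 = 1/12
  [1] −1/24 = -1/24
S = 1/24
C² = P²·S² = 1/12 ; C = +0.288675

+√(1/12) ≈ +0.288675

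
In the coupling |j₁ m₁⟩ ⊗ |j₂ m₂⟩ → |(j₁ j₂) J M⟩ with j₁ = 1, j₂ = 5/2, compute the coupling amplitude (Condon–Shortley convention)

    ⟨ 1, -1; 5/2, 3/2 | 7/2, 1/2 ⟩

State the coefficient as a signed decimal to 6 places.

√[8·0!2!5!/8! · 0!2!4!1!4!3!] = √(2304/7)
  +(−1)^0/∏(0,0,2,4,0,1)! = 1/48  (running 1/48)
⟨..|..⟩ = √(2304/7)·(1/48) = +0.377964

+√(1/7) ≈ +0.377964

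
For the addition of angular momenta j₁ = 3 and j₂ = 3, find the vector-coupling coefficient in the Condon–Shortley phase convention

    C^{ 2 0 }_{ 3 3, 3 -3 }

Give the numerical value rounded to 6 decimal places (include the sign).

√[5·4!2!2!/9! · 6!0!0!6!2!2!] = √(19200/7)
  +(−1)^0/∏(0,4,0,0,2,2)! = 1/96  (running 1/96)
⟨..|..⟩ = √(19200/7)·(1/96) = +0.545545

+√(25/84) = +0.545545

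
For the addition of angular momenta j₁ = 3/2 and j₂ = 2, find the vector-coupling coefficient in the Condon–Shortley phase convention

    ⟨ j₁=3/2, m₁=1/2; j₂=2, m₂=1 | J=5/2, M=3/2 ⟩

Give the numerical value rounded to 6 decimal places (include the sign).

−√(1/35) = -0.169031

j₁+j₂−J=1  J+j₁−j₂=2  J−j₁+j₂=3  j₁+j₂+J+1=7
(j₁±m₁, j₂±m₂, J±M) = (2,1,3,1,4,1)
P² = 144/35
sum k=0..1:
  [0] +1/6 = 1/6
  [1] −1/4 = -1/4
S = -1/12
C² = P²·S² = 1/35 ; C = -0.169031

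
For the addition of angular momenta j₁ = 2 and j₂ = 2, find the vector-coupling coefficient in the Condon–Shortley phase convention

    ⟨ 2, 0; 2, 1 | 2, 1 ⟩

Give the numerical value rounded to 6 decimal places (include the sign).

√[5·2!2!2!/7! · 2!2!3!1!3!1!] = √(8/7)
  +(−1)^1/∏(1,1,1,2,1,0)! = -1/2  (running -1/2)
  +(−1)^2/∏(2,0,0,1,2,1)! = 1/4  (running -1/4)
⟨..|..⟩ = √(8/7)·(-1/4) = -0.267261

−√(1/14) ≈ -0.267261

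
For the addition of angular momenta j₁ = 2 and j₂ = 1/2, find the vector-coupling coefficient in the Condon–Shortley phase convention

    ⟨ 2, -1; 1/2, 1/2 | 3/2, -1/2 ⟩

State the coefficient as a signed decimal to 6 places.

-0.774597

√[4·1!3!0!/5! · 1!3!1!0!1!2!] = √(12/5)
  +(−1)^1/∏(1,0,2,0,1,0)! = -1/2  (running -1/2)
⟨..|..⟩ = √(12/5)·(-1/2) = -0.774597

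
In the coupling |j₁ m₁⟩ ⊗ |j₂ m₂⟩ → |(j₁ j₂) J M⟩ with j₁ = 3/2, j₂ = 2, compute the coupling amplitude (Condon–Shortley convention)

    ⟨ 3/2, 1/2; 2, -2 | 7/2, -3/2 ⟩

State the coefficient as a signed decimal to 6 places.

triangle: 0!×3!×4!/8! = 144/40320
(j±m)!: 2!×1!×0!×4!×2!×5! = 11520
prefactor² = (2J+1)×Δ×N² = 2304/7
  k=0: +1/(0!×0!×1!×0!×2!×4!) = 1/48
Σ = 1/48  ⇒  CG² = 2304/7×1/48² = 1/7
CG = +√(1/7) = +0.377964

+√(1/7) = +0.377964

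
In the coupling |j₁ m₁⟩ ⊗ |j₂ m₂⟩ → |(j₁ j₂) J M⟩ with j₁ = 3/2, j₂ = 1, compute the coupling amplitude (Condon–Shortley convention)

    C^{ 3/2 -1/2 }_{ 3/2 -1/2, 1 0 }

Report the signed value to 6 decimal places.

-0.258199  (= −√(1/15))

triangle: 1!×2!×1!/5! = 2/120
(j±m)!: 1!×2!×1!×1!×1!×2! = 4
prefactor² = (2J+1)×Δ×N² = 4/15
  k=0: +1/(0!×1!×2!×1!×0!×0!) = 1/2
  k=1: −1/(1!×0!×1!×0!×1!×1!) = -1
Σ = -1/2  ⇒  CG² = 4/15×(-1/2)² = 1/15
CG = −√(1/15) = -0.258199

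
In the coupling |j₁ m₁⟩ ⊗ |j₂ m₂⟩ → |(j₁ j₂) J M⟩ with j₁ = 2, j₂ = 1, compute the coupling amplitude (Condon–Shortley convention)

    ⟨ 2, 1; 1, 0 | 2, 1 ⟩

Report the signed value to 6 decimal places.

j₁+j₂−J=1  J+j₁−j₂=3  J−j₁+j₂=1  j₁+j₂+J+1=6
(j₁±m₁, j₂±m₂, J±M) = (3,1,1,1,3,1)
P² = 3/2
sum k=0..1:
  [0] +1/2 = 1/2
  [1] −1/6 = -1/6
S = 1/3
C² = P²·S² = 1/6 ; C = +0.408248

+0.408248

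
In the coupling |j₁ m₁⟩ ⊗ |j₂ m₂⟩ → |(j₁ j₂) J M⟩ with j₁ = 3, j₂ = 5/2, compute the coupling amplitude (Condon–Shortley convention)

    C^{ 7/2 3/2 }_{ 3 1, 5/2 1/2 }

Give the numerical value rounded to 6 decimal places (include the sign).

j₁+j₂−J=2  J+j₁−j₂=4  J−j₁+j₂=3  j₁+j₂+J+1=10
(j₁±m₁, j₂±m₂, J±M) = (4,2,3,2,5,2)
P² = 3072/35
sum k=0..2:
  [0] +1/48 = 1/48
  [1] −1/12 = -1/12
  [2] +1/96 = 1/96
S = -5/96
C² = P²·S² = 5/21 ; C = -0.487950

-0.487950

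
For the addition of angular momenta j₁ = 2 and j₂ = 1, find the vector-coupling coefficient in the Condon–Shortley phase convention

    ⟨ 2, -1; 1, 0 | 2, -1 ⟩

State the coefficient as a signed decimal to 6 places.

j₁+j₂−J=1  J+j₁−j₂=3  J−j₁+j₂=1  j₁+j₂+J+1=6
(j₁±m₁, j₂±m₂, J±M) = (1,3,1,1,1,3)
P² = 3/2
sum k=0..1:
  [0] +1/6 = 1/6
  [1] −1/2 = -1/2
S = -1/3
C² = P²·S² = 1/6 ; C = -0.408248

-0.408248  (= −√(1/6))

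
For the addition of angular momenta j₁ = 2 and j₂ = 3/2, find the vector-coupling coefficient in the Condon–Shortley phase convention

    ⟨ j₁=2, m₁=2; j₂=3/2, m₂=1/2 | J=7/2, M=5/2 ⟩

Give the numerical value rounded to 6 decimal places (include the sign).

+√(3/7) = +0.654654

triangle: 0!·4!·3!/8! = 144/40320
(j±m)!: 4!·0!·2!·1!·6!·1! = 34560
prefactor² = (2J+1)·Δ·N² = 6912/7
  k=0: +1/(0!·0!·0!·2!·4!·1!) = 1/48
Σ = 1/48  ⇒  CG² = 6912/7·1/48² = 3/7
CG = +√(3/7) = +0.654654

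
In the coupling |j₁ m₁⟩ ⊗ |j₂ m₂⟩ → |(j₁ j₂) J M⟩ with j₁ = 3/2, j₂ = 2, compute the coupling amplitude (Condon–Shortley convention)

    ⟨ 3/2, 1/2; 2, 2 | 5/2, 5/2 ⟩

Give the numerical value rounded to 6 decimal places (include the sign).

−√(4/7) = -0.755929

j₁+j₂−J=1  J+j₁−j₂=2  J−j₁+j₂=3  j₁+j₂+J+1=7
(j₁±m₁, j₂±m₂, J±M) = (2,1,4,0,5,0)
P² = 576/7
sum k=1..1:
  [1] −1/12 = -1/12
S = -1/12
C² = P²·S² = 4/7 ; C = -0.755929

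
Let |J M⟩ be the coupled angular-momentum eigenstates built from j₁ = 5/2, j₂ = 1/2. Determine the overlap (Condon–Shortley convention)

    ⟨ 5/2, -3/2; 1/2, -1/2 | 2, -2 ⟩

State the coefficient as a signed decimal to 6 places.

triangle: 1!·4!·0!/6! = 24/720
(j±m)!: 1!·4!·0!·1!·0!·4! = 576
prefactor² = (2J+1)·Δ·N² = 96
  k=0: +1/(0!·1!·4!·0!·0!·0!) = 1/24
Σ = 1/24  ⇒  CG² = 96·1/24² = 1/6
CG = +√(1/6) = +0.408248

+0.408248  (= +√(1/6))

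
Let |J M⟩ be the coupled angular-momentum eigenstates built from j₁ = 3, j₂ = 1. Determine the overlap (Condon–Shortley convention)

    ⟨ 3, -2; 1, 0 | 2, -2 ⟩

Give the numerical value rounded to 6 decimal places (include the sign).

−√(5/21) = -0.487950

√[5·2!4!0!/7! · 1!5!1!1!0!4!] = √(960/7)
  +(−1)^1/∏(1,1,4,0,0,0)! = -1/24  (running -1/24)
⟨..|..⟩ = √(960/7)·(-1/24) = -0.487950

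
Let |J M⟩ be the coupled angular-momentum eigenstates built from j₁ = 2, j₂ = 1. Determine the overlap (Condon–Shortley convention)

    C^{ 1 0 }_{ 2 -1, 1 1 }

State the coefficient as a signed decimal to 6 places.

+√(3/10) = +0.547723

√[3·2!2!0!/5! · 1!3!2!0!1!1!] = √(6/5)
  +(−1)^2/∏(2,0,1,0,1,0)! = 1/2  (running 1/2)
⟨..|..⟩ = √(6/5)·(1/2) = +0.547723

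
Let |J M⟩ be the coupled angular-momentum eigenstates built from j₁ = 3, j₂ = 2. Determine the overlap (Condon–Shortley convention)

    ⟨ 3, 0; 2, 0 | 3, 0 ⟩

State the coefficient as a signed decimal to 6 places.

-0.516398  (= −√(4/15))

√[7·2!4!2!/9! · 3!3!2!2!3!3!] = √(48/5)
  +(−1)^0/∏(0,2,3,2,1,0)! = 1/24  (running 1/24)
  +(−1)^1/∏(1,1,2,1,2,1)! = -1/4  (running -5/24)
  +(−1)^2/∏(2,0,1,0,3,2)! = 1/24  (running -1/6)
⟨..|..⟩ = √(48/5)·(-1/6) = -0.516398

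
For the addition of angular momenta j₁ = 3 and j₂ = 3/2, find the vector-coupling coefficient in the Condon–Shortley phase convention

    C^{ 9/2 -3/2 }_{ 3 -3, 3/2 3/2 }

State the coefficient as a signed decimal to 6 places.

√[10·0!6!3!/10! · 0!6!3!0!3!6!] = √(1555200/7)
  +(−1)^0/∏(0,0,6,3,0,0)! = 1/4320  (running 1/4320)
⟨..|..⟩ = √(1555200/7)·(1/4320) = +0.109109

+0.109109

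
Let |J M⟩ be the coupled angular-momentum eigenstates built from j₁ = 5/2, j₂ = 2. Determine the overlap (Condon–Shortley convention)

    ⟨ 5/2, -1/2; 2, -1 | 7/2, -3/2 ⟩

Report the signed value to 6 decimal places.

+0.308607  (= +√(2/21))

√[8·1!4!3!/9! · 2!3!1!3!2!5!] = √(384/7)
  +(−1)^0/∏(0,1,3,1,1,2)! = 1/12  (running 1/12)
  +(−1)^1/∏(1,0,2,0,2,3)! = -1/24  (running 1/24)
⟨..|..⟩ = √(384/7)·(1/24) = +0.308607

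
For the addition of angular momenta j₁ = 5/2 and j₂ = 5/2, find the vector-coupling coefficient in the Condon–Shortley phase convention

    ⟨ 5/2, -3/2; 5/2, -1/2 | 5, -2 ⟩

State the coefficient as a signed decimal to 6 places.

+0.645497  (= +√(5/12))

triangle: 0!×5!×5!/11! = 14400/39916800
(j±m)!: 1!×4!×2!×3!×3!×7! = 8709120
prefactor² = (2J+1)×Δ×N² = 34560
  k=0: +1/(0!×0!×4!×2!×1!×3!) = 1/288
Σ = 1/288  ⇒  CG² = 34560×1/288² = 5/12
CG = +√(5/12) = +0.645497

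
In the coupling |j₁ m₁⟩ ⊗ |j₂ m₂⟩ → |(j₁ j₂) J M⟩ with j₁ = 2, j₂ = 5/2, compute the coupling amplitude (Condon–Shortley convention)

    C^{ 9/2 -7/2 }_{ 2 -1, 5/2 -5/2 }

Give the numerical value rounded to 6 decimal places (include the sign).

+0.666667  (= +√(4/9))

j₁+j₂−J=0  J+j₁−j₂=4  J−j₁+j₂=5  j₁+j₂+J+1=10
(j₁±m₁, j₂±m₂, J±M) = (1,3,0,5,1,8)
P² = 230400
sum k=0..0:
  [0] +1/720 = 1/720
S = 1/720
C² = P²·S² = 4/9 ; C = +0.666667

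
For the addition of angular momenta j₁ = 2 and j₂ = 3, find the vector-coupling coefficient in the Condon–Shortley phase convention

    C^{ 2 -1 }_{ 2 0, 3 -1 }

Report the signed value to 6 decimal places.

-0.377964

√[5·3!1!3!/8! · 2!2!2!4!1!3!] = √(36/7)
  +(−1)^1/∏(1,2,1,1,0,2)! = -1/4  (running -1/4)
  +(−1)^2/∏(2,1,0,0,1,3)! = 1/12  (running -1/6)
⟨..|..⟩ = √(36/7)·(-1/6) = -0.377964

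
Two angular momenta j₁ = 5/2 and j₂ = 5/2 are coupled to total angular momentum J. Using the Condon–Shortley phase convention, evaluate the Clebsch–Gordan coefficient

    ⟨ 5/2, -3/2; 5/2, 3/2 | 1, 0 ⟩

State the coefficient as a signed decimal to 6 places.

−√(9/70) ≈ -0.358569

√[3·4!1!1!/7! · 1!4!4!1!1!1!] = √(288/35)
  +(−1)^3/∏(3,1,1,1,0,0)! = -1/6  (running -1/6)
  +(−1)^4/∏(4,0,0,0,1,1)! = 1/24  (running -1/8)
⟨..|..⟩ = √(288/35)·(-1/8) = -0.358569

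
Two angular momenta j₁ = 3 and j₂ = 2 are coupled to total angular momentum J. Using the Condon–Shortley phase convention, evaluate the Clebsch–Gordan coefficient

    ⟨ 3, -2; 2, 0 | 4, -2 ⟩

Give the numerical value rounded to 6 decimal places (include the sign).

−√(12/35) = -0.585540

triangle: 1!×5!×3!/10! = 720/3628800
(j±m)!: 1!×5!×2!×2!×2!×6! = 691200
prefactor² = (2J+1)×Δ×N² = 8640/7
  k=0: +1/(0!×1!×5!×2!×0!×1!) = 1/240
  k=1: −1/(1!×0!×4!×1!×1!×2!) = -1/48
Σ = -1/60  ⇒  CG² = 8640/7×(-1/60)² = 12/35
CG = −√(12/35) = -0.585540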